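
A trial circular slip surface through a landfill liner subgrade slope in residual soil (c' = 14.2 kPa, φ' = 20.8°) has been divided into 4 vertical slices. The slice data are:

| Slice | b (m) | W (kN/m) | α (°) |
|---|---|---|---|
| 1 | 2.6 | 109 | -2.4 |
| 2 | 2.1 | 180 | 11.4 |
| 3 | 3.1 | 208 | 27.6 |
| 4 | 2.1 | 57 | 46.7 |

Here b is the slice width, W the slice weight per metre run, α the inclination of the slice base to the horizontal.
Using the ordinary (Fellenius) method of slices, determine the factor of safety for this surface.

FS = 2.10

Ordinary method of slices: FS = Σ[c'·Δl_i + (W_i cosα_i)·tanφ'] / Σ W_i sinα_i, with Δl_i = b_i / cosα_i.
Slice 1: Δl = 2.6/cos(-2.4°) = 2.602 m; N'_1 = 109·cos(-2.4°) = 108.9; c'Δl = 36.95; W sinα = -4.6
Slice 2: Δl = 2.1/cos11.4° = 2.142 m; N'_2 = 180·cos11.4° = 176.4; c'Δl = 30.42; W sinα = 35.6
Slice 3: Δl = 3.1/cos27.6° = 3.498 m; N'_3 = 208·cos27.6° = 184.3; c'Δl = 49.67; W sinα = 96.4
Slice 4: Δl = 2.1/cos46.7° = 3.062 m; N'_4 = 57·cos46.7° = 39.1; c'Δl = 43.48; W sinα = 41.5
Σc'Δl = 160.5 kN/m; ΣN' = 508.8 kN/m; ΣW sinα = 168.9 kN/m
Resisting = 160.5 + 508.8·tan20.8° = 160.5 + 193.3 = 353.8 kN/m
FS = 353.8 / 168.9 = 2.095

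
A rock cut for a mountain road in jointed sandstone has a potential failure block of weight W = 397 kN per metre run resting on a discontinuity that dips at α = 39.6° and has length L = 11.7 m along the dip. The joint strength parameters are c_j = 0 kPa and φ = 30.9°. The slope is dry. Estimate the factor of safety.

FS = 0.72

Resolving the block weight along and normal to the plane and applying the Mohr–Coulomb strength on the joint:
N' = W cosα = 397·cos39.6° = 305.9 kN/m
Driving force T = W sinα = 397·sin39.6° = 253.1 kN/m
Resisting force R = c_j·L + N'·tanφ = 0·11.7 + 305.9·tan30.9° = 0.0 + 183.1 = 183.1 kN/m
FS = R / T = 183.1 / 253.1 = 0.723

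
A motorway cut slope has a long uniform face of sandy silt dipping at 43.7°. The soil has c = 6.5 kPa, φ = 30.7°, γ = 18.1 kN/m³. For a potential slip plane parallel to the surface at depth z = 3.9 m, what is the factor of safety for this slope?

FS = 0.81

For an infinite slope with a slip plane parallel to the surface (no pore pressure): FS = [c + γz cos²β tanφ] / [γz sinβ cosβ].
γz = 18.1·3.9 = 70.59 kN/m²
Numerator = 6.5 + 70.59·cos²43.7°·tan30.7° = 6.5 + 70.59·0.5227·0.5938 = 28.407 kPa
Denominator = 70.59·sin43.7°·cos43.7° = 70.59·0.6909·0.7230 = 35.259 kPa
FS = 28.407 / 35.259 = 0.806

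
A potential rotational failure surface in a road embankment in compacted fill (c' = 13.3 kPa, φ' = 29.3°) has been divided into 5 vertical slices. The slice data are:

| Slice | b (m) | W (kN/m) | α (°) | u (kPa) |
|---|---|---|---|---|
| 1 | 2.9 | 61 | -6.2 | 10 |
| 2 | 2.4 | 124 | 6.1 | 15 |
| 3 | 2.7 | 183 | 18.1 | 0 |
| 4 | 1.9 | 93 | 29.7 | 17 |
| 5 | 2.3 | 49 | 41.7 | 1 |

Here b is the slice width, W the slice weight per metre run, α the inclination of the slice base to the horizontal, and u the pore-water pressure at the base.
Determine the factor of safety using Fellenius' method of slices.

Ordinary method of slices: FS = Σ[c'·Δl_i + (W_i cosα_i − u_i·Δl_i)·tanφ'] / Σ W_i sinα_i, with Δl_i = b_i / cosα_i.
Slice 1: Δl = 2.9/cos(-6.2°) = 2.917 m; N'_1 = 61·cos(-6.2°) − 10·2.917 = 31.5; c'Δl = 38.80; W sinα = -6.6
Slice 2: Δl = 2.4/cos6.1° = 2.414 m; N'_2 = 124·cos6.1° − 15·2.414 = 87.1; c'Δl = 32.10; W sinα = 13.2
Slice 3: Δl = 2.7/cos18.1° = 2.841 m; N'_3 = 183·cos18.1° − 0·2.841 = 173.9; c'Δl = 37.78; W sinα = 56.9
Slice 4: Δl = 1.9/cos29.7° = 2.187 m; N'_4 = 93·cos29.7° − 17·2.187 = 43.6; c'Δl = 29.09; W sinα = 46.1
Slice 5: Δl = 2.3/cos41.7° = 3.080 m; N'_5 = 49·cos41.7° − 1·3.080 = 33.5; c'Δl = 40.97; W sinα = 32.6
Σc'Δl = 178.7 kN/m; ΣN' = 369.6 kN/m; ΣW sinα = 142.1 kN/m
Resisting = 178.7 + 369.6·tan29.3° = 178.7 + 207.4 = 386.2 kN/m
FS = 386.2 / 142.1 = 2.717

FS = 2.72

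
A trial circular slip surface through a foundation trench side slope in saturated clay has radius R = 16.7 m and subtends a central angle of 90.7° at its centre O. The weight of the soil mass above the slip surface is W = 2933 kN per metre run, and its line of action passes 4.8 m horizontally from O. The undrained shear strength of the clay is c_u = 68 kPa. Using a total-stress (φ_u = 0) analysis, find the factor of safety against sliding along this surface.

FS = 2.13

Taking moments about the centre O, the resisting moment is provided by the undrained shear strength acting along the arc:
Arc length L_a = R·θ = 16.7·(90.7°·π/180) = 16.7·1.5830 = 26.44 m
M_R = c_u·L_a·R = 68·26.44·16.7 = 30021.1 kN·m/m
M_D = W·d = 2933·4.8 = 14078.4 kN·m/m
FS = M_R / M_D = 30021.1 / 14078.4 = 2.132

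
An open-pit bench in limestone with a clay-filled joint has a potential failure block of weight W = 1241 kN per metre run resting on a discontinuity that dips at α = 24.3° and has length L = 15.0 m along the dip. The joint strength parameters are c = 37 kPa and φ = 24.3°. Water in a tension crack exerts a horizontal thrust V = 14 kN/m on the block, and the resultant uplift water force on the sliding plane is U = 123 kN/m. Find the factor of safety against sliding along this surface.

Resolving the block weight along and normal to the plane and applying the Mohr–Coulomb strength on the joint:
N' = W cosα − U − V sinα = 1241·cos24.3° − 123 − 14·sin24.3° = 1002.3 kN/m
Driving force T = W sinα + V cosα = 1241·sin24.3° + 14·cos24.3° = 523.4 kN/m
Resisting force R = c·L + N'·tanφ = 37·15.0 + 1002.3·tan24.3° = 555.0 + 452.6 = 1007.6 kN/m
FS = R / T = 1007.6 / 523.4 = 1.925

FS = 1.92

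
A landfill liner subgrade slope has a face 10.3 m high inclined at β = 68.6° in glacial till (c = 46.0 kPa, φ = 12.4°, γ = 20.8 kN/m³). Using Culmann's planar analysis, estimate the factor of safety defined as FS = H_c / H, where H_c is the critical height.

H_c = (4c/γ) · sinβ cosφ / [1 − cos(β − φ)]
    = (4·46.0/20.8) · sin68.6°·cos12.4° / [1 − cos56.2°]
    = 8.846 · 0.9093 / 0.4437 = 18.13 m
FS = H_c / H = 18.13 / 10.3 = 1.760

FS = 1.76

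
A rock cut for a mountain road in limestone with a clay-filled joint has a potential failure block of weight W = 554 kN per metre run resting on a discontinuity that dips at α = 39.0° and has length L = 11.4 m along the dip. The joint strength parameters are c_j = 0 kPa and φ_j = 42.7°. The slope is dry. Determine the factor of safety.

Resolving the block weight along and normal to the plane and applying the Mohr–Coulomb strength on the joint:
N' = W cosα = 554·cos39.0° = 430.5 kN/m
Driving force T = W sinα = 554·sin39.0° = 348.6 kN/m
Resisting force R = c_j·L + N'·tanφ_j = 0·11.4 + 430.5·tan42.7° = 0.0 + 397.3 = 397.3 kN/m
FS = R / T = 397.3 / 348.6 = 1.140

FS = 1.14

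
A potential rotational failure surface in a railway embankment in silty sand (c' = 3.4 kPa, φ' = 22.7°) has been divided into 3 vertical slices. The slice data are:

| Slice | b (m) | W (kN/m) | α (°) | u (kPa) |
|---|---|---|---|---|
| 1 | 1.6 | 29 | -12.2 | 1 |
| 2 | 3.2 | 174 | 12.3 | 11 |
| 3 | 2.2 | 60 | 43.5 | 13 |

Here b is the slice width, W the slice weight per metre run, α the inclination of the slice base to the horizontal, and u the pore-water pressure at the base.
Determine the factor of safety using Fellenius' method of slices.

Ordinary method of slices: FS = Σ[c'·Δl_i + (W_i cosα_i − u_i·Δl_i)·tanφ'] / Σ W_i sinα_i, with Δl_i = b_i / cosα_i.
Slice 1: Δl = 1.6/cos(-12.2°) = 1.637 m; N'_1 = 29·cos(-12.2°) − 1·1.637 = 26.7; c'Δl = 5.57; W sinα = -6.1
Slice 2: Δl = 3.2/cos12.3° = 3.275 m; N'_2 = 174·cos12.3° − 11·3.275 = 134.0; c'Δl = 11.14; W sinα = 37.1
Slice 3: Δl = 2.2/cos43.5° = 3.033 m; N'_3 = 60·cos43.5° − 13·3.033 = 4.1; c'Δl = 10.31; W sinα = 41.3
Σc'Δl = 27.0 kN/m; ΣN' = 164.8 kN/m; ΣW sinα = 72.2 kN/m
Resisting = 27.0 + 164.8·tan22.7° = 27.0 + 68.9 = 95.9 kN/m
FS = 95.9 / 72.2 = 1.328

FS = 1.33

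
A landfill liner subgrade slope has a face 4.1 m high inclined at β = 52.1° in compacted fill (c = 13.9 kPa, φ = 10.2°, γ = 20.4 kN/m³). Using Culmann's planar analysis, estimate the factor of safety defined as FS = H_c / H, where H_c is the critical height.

FS = 2.02

H_c = (4c/γ) · sinβ cosφ / [1 − cos(β − φ)]
    = (4·13.9/20.4) · sin52.1°·cos10.2° / [1 − cos41.9°]
    = 2.725 · 0.7766 / 0.2557 = 8.28 m
FS = H_c / H = 8.28 / 4.1 = 2.019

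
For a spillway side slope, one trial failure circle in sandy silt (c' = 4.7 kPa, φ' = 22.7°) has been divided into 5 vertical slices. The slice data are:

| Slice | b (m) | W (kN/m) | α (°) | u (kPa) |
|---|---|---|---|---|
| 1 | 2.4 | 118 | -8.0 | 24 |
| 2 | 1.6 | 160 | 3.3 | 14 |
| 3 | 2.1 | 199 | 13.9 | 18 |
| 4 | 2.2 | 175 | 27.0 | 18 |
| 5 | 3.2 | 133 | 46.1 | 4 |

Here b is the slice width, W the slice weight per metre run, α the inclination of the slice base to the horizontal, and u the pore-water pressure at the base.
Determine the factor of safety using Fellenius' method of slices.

Ordinary method of slices: FS = Σ[c'·Δl_i + (W_i cosα_i − u_i·Δl_i)·tanφ'] / Σ W_i sinα_i, with Δl_i = b_i / cosα_i.
Slice 1: Δl = 2.4/cos(-8.0°) = 2.424 m; N'_1 = 118·cos(-8.0°) − 24·2.424 = 58.7; c'Δl = 11.39; W sinα = -16.4
Slice 2: Δl = 1.6/cos3.3° = 1.603 m; N'_2 = 160·cos3.3° − 14·1.603 = 137.3; c'Δl = 7.53; W sinα = 9.2
Slice 3: Δl = 2.1/cos13.9° = 2.163 m; N'_3 = 199·cos13.9° − 18·2.163 = 154.2; c'Δl = 10.17; W sinα = 47.8
Slice 4: Δl = 2.2/cos27.0° = 2.469 m; N'_4 = 175·cos27.0° − 18·2.469 = 111.5; c'Δl = 11.60; W sinα = 79.4
Slice 5: Δl = 3.2/cos46.1° = 4.615 m; N'_5 = 133·cos46.1° − 4·4.615 = 73.8; c'Δl = 21.69; W sinα = 95.8
Σc'Δl = 62.4 kN/m; ΣN' = 535.5 kN/m; ΣW sinα = 215.9 kN/m
Resisting = 62.4 + 535.5·tan22.7° = 62.4 + 224.0 = 286.4 kN/m
FS = 286.4 / 215.9 = 1.327

FS = 1.33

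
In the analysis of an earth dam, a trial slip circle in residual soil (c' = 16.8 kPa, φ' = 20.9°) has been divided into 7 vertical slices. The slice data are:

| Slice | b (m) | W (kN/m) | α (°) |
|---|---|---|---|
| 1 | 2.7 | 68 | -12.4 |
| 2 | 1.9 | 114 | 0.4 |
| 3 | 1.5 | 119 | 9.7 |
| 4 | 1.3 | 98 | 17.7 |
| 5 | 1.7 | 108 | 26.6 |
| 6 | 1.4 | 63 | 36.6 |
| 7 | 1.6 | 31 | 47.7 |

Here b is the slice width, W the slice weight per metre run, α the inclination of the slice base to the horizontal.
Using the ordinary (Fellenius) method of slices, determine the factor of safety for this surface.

Ordinary method of slices: FS = Σ[c'·Δl_i + (W_i cosα_i)·tanφ'] / Σ W_i sinα_i, with Δl_i = b_i / cosα_i.
Slice 1: Δl = 2.7/cos(-12.4°) = 2.764 m; N'_1 = 68·cos(-12.4°) = 66.4; c'Δl = 46.44; W sinα = -14.6
Slice 2: Δl = 1.9/cos0.4° = 1.900 m; N'_2 = 114·cos0.4° = 114.0; c'Δl = 31.92; W sinα = 0.8
Slice 3: Δl = 1.5/cos9.7° = 1.522 m; N'_3 = 119·cos9.7° = 117.3; c'Δl = 25.57; W sinα = 20.1
Slice 4: Δl = 1.3/cos17.7° = 1.365 m; N'_4 = 98·cos17.7° = 93.4; c'Δl = 22.93; W sinα = 29.8
Slice 5: Δl = 1.7/cos26.6° = 1.901 m; N'_5 = 108·cos26.6° = 96.6; c'Δl = 31.94; W sinα = 48.4
Slice 6: Δl = 1.4/cos36.6° = 1.744 m; N'_6 = 63·cos36.6° = 50.6; c'Δl = 29.30; W sinα = 37.6
Slice 7: Δl = 1.6/cos47.7° = 2.377 m; N'_7 = 31·cos47.7° = 20.9; c'Δl = 39.94; W sinα = 22.9
Σc'Δl = 228.0 kN/m; ΣN' = 559.1 kN/m; ΣW sinα = 144.9 kN/m
Resisting = 228.0 + 559.1·tan20.9° = 228.0 + 213.5 = 441.5 kN/m
FS = 441.5 / 144.9 = 3.047

FS = 3.05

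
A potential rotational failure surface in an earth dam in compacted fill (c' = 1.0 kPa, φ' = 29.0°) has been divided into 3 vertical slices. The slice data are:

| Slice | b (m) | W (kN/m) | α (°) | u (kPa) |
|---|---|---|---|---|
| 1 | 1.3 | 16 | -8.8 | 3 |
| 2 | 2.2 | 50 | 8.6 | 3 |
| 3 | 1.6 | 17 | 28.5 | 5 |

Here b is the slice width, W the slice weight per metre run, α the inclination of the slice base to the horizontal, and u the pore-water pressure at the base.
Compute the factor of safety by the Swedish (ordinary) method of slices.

FS = 2.96

Ordinary method of slices: FS = Σ[c'·Δl_i + (W_i cosα_i − u_i·Δl_i)·tanφ'] / Σ W_i sinα_i, with Δl_i = b_i / cosα_i.
Slice 1: Δl = 1.3/cos(-8.8°) = 1.315 m; N'_1 = 16·cos(-8.8°) − 3·1.315 = 11.9; c'Δl = 1.32; W sinα = -2.4
Slice 2: Δl = 2.2/cos8.6° = 2.225 m; N'_2 = 50·cos8.6° − 3·2.225 = 42.8; c'Δl = 2.23; W sinα = 7.5
Slice 3: Δl = 1.6/cos28.5° = 1.821 m; N'_3 = 17·cos28.5° − 5·1.821 = 5.8; c'Δl = 1.82; W sinα = 8.1
Σc'Δl = 5.4 kN/m; ΣN' = 60.5 kN/m; ΣW sinα = 13.1 kN/m
Resisting = 5.4 + 60.5·tan29.0° = 5.4 + 33.5 = 38.9 kN/m
FS = 38.9 / 13.1 = 2.959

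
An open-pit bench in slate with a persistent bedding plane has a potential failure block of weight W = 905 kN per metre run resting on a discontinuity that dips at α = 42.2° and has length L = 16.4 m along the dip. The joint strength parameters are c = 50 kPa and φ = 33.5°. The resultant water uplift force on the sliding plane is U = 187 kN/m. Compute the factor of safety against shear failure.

Resolving the block weight along and normal to the plane and applying the Mohr–Coulomb strength on the joint:
N' = W cosα − U = 905·cos42.2° − 187 = 483.4 kN/m
Driving force T = W sinα = 905·sin42.2° = 607.9 kN/m
Resisting force R = c·L + N'·tanφ = 50·16.4 + 483.4·tan33.5° = 820.0 + 320.0 = 1140.0 kN/m
FS = R / T = 1140.0 / 607.9 = 1.875

FS = 1.88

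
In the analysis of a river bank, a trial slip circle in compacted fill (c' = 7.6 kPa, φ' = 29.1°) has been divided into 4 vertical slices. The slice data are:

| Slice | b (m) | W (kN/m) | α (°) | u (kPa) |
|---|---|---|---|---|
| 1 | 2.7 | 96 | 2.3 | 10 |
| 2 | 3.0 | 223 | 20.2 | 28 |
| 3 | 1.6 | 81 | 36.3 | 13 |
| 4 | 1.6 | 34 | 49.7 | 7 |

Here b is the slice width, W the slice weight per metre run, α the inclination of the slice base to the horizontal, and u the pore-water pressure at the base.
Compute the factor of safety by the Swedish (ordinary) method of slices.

FS = 1.35

Ordinary method of slices: FS = Σ[c'·Δl_i + (W_i cosα_i − u_i·Δl_i)·tanφ'] / Σ W_i sinα_i, with Δl_i = b_i / cosα_i.
Slice 1: Δl = 2.7/cos2.3° = 2.702 m; N'_1 = 96·cos2.3° − 10·2.702 = 68.9; c'Δl = 20.54; W sinα = 3.9
Slice 2: Δl = 3.0/cos20.2° = 3.197 m; N'_2 = 223·cos20.2° − 28·3.197 = 119.8; c'Δl = 24.29; W sinα = 77.0
Slice 3: Δl = 1.6/cos36.3° = 1.985 m; N'_3 = 81·cos36.3° − 13·1.985 = 39.5; c'Δl = 15.09; W sinα = 48.0
Slice 4: Δl = 1.6/cos49.7° = 2.474 m; N'_4 = 34·cos49.7° − 7·2.474 = 4.7; c'Δl = 18.80; W sinα = 25.9
Σc'Δl = 78.7 kN/m; ΣN' = 232.8 kN/m; ΣW sinα = 154.7 kN/m
Resisting = 78.7 + 232.8·tan29.1° = 78.7 + 129.6 = 208.3 kN/m
FS = 208.3 / 154.7 = 1.346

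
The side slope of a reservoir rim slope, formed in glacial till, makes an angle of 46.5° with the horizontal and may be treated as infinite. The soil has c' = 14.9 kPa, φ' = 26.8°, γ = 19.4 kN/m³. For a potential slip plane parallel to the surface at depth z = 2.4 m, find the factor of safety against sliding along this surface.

FS = 1.12

For an infinite slope with a slip plane parallel to the surface (no pore pressure): FS = [c' + γz cos²β tanφ'] / [γz sinβ cosβ].
γz = 19.4·2.4 = 46.56 kN/m²
Numerator = 14.9 + 46.56·cos²46.5°·tan26.8° = 14.9 + 46.56·0.4738·0.5051 = 26.044 kPa
Denominator = 46.56·sin46.5°·cos46.5° = 46.56·0.7254·0.6884 = 23.248 kPa
FS = 26.044 / 23.248 = 1.120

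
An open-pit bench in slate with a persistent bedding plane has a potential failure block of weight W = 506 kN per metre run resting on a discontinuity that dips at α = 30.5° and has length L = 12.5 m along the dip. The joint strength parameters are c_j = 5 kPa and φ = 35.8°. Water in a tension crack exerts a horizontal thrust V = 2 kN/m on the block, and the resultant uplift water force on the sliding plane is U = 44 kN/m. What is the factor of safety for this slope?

FS = 1.33

Resolving the block weight along and normal to the plane and applying the Mohr–Coulomb strength on the joint:
N' = W cosα − U − V sinα = 506·cos30.5° − 44 − 2·sin30.5° = 391.0 kN/m
Driving force T = W sinα + V cosα = 506·sin30.5° + 2·cos30.5° = 258.5 kN/m
Resisting force R = c_j·L + N'·tanφ = 5·12.5 + 391.0·tan35.8° = 62.5 + 282.0 = 344.5 kN/m
FS = R / T = 344.5 / 258.5 = 1.332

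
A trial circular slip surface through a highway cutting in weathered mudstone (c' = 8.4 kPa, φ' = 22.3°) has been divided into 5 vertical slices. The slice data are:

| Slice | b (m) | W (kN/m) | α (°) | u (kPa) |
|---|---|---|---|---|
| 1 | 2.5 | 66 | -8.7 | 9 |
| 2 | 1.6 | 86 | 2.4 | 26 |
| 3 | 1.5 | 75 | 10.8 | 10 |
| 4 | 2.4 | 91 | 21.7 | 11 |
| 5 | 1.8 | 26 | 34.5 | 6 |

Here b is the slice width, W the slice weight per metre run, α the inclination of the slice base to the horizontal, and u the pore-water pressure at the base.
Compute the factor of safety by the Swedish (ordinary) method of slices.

Ordinary method of slices: FS = Σ[c'·Δl_i + (W_i cosα_i − u_i·Δl_i)·tanφ'] / Σ W_i sinα_i, with Δl_i = b_i / cosα_i.
Slice 1: Δl = 2.5/cos(-8.7°) = 2.529 m; N'_1 = 66·cos(-8.7°) − 9·2.529 = 42.5; c'Δl = 21.24; W sinα = -10.0
Slice 2: Δl = 1.6/cos2.4° = 1.601 m; N'_2 = 86·cos2.4° − 26·1.601 = 44.3; c'Δl = 13.45; W sinα = 3.6
Slice 3: Δl = 1.5/cos10.8° = 1.527 m; N'_3 = 75·cos10.8° − 10·1.527 = 58.4; c'Δl = 12.83; W sinα = 14.1
Slice 4: Δl = 2.4/cos21.7° = 2.583 m; N'_4 = 91·cos21.7° − 11·2.583 = 56.1; c'Δl = 21.70; W sinα = 33.6
Slice 5: Δl = 1.8/cos34.5° = 2.184 m; N'_5 = 26·cos34.5° − 6·2.184 = 8.3; c'Δl = 18.35; W sinα = 14.7
Σc'Δl = 87.6 kN/m; ΣN' = 209.6 kN/m; ΣW sinα = 56.0 kN/m
Resisting = 87.6 + 209.6·tan22.3° = 87.6 + 86.0 = 173.5 kN/m
FS = 173.5 / 56.0 = 3.096

FS = 3.10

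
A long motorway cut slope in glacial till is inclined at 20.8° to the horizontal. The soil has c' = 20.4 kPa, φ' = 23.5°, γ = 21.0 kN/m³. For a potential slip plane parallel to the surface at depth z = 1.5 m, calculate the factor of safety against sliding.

FS = 3.10

For an infinite slope with a slip plane parallel to the surface (no pore pressure): FS = [c' + γz cos²β tanφ'] / [γz sinβ cosβ].
γz = 21.0·1.5 = 31.50 kN/m²
Numerator = 20.4 + 31.50·cos²20.8°·tan23.5° = 20.4 + 31.50·0.8739·0.4348 = 32.369 kPa
Denominator = 31.50·sin20.8°·cos20.8° = 31.50·0.3551·0.9348 = 10.457 kPa
FS = 32.369 / 10.457 = 3.096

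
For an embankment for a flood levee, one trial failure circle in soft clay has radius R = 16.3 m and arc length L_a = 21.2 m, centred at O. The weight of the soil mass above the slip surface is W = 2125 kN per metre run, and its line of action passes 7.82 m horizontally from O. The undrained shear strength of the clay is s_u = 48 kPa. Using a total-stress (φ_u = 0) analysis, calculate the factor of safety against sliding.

Taking moments about the centre O, the resisting moment is provided by the undrained shear strength acting along the arc:
M_R = s_u·L_a·R = 48·21.20·16.3 = 16586.9 kN·m/m
M_D = W·d = 2125·7.82 = 16617.5 kN·m/m
FS = M_R / M_D = 16586.9 / 16617.5 = 0.998

FS = 1.00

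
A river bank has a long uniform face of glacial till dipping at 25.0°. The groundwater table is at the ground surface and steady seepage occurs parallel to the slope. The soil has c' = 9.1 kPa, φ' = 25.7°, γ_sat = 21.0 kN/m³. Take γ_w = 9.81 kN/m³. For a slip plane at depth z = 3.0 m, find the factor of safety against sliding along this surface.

FS = 0.93

With seepage parallel to the slope and the water table at the surface, the effective normal stress on the slip plane uses the buoyant unit weight γ' = γ_sat − γ_w while the driving shear stress uses γ_sat:
FS = [c' + γ' z cos²β tanφ'] / [γ_sat z sinβ cosβ]
γ' = 21.0 − 9.81 = 11.19 kN/m³
Numerator = 9.1 + 11.19·3.0·cos²25.0°·tan25.7° = 9.1 + 11.19·3.0·0.8214·0.4813 = 22.371 kPa
Denominator = 21.0·3.0·sin25.0°·cos25.0° = 21.0·3.0·0.4226·0.9063 = 24.130 kPa
FS = 22.371 / 24.130 = 0.927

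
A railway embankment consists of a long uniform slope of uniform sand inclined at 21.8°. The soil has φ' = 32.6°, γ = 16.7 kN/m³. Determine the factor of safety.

For a dry cohesionless infinite slope the factor of safety is FS = tanφ' / tanβ.
FS = tan32.6° / tan21.8° = 0.6395 / 0.4000 = 1.599

FS = 1.60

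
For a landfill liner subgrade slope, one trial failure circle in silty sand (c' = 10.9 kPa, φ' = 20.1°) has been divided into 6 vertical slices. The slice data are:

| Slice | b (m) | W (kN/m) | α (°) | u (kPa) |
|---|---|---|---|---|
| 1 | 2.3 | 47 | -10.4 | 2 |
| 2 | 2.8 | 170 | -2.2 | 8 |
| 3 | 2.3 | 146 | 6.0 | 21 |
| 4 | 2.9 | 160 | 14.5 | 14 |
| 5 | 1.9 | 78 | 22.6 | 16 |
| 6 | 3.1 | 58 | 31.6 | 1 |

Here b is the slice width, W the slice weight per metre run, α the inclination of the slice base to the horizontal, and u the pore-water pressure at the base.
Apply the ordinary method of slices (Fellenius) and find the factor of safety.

FS = 3.51

Ordinary method of slices: FS = Σ[c'·Δl_i + (W_i cosα_i − u_i·Δl_i)·tanφ'] / Σ W_i sinα_i, with Δl_i = b_i / cosα_i.
Slice 1: Δl = 2.3/cos(-10.4°) = 2.338 m; N'_1 = 47·cos(-10.4°) − 2·2.338 = 41.6; c'Δl = 25.49; W sinα = -8.5
Slice 2: Δl = 2.8/cos(-2.2°) = 2.802 m; N'_2 = 170·cos(-2.2°) − 8·2.802 = 147.5; c'Δl = 30.54; W sinα = -6.5
Slice 3: Δl = 2.3/cos6.0° = 2.313 m; N'_3 = 146·cos6.0° − 21·2.313 = 96.6; c'Δl = 25.21; W sinα = 15.3
Slice 4: Δl = 2.9/cos14.5° = 2.995 m; N'_4 = 160·cos14.5° − 14·2.995 = 113.0; c'Δl = 32.65; W sinα = 40.1
Slice 5: Δl = 1.9/cos22.6° = 2.058 m; N'_5 = 78·cos22.6° − 16·2.058 = 39.1; c'Δl = 22.43; W sinα = 30.0
Slice 6: Δl = 3.1/cos31.6° = 3.640 m; N'_6 = 58·cos31.6° − 1·3.640 = 45.8; c'Δl = 39.67; W sinα = 30.4
Σc'Δl = 176.0 kN/m; ΣN' = 483.5 kN/m; ΣW sinα = 100.7 kN/m
Resisting = 176.0 + 483.5·tan20.1° = 176.0 + 176.9 = 352.9 kN/m
FS = 352.9 / 100.7 = 3.505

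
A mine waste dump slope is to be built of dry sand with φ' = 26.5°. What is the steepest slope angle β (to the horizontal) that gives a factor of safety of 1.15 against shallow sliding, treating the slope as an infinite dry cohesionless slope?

For an infinite dry cohesionless slope FS = tanφ'/tanβ, so tanβ = tanφ' / FS.
tanβ = tan26.5° / 1.15 = 0.4986 / 1.15 = 0.4335
β = arctan(0.4335) = 23.44°

β = 23.4°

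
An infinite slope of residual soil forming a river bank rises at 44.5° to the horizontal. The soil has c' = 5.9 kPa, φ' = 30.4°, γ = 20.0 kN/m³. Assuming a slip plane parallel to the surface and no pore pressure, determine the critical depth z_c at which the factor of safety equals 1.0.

Setting FS = 1.00 in FS = [c' + γz cos²β tanφ'] / [γz sinβ cosβ] and solving for z:
z = c' / [γ cosβ (FS·sinβ − cosβ·tanφ')]
  = 5.9 / [20.0·cos44.5°·(1.00·sin44.5° − cos44.5°·tan30.4°)]
  = 5.9 / [20.0·0.7133·(1.00·0.7009 − 0.7133·0.5867)]
  = 5.9 / 4.0291 = 1.464 m

z_c = 1.46 m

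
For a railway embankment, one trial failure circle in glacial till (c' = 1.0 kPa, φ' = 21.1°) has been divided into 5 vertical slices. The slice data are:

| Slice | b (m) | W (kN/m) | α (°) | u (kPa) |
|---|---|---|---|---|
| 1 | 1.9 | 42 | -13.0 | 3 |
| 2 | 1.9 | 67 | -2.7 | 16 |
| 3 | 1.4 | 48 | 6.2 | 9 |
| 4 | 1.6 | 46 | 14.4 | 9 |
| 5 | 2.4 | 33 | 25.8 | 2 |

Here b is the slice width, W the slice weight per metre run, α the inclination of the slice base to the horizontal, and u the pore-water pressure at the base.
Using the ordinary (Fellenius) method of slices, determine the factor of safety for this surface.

Ordinary method of slices: FS = Σ[c'·Δl_i + (W_i cosα_i − u_i·Δl_i)·tanφ'] / Σ W_i sinα_i, with Δl_i = b_i / cosα_i.
Slice 1: Δl = 1.9/cos(-13.0°) = 1.950 m; N'_1 = 42·cos(-13.0°) − 3·1.950 = 35.1; c'Δl = 1.95; W sinα = -9.4
Slice 2: Δl = 1.9/cos(-2.7°) = 1.902 m; N'_2 = 67·cos(-2.7°) − 16·1.902 = 36.5; c'Δl = 1.90; W sinα = -3.2
Slice 3: Δl = 1.4/cos6.2° = 1.408 m; N'_3 = 48·cos6.2° − 9·1.408 = 35.0; c'Δl = 1.41; W sinα = 5.2
Slice 4: Δl = 1.6/cos14.4° = 1.652 m; N'_4 = 46·cos14.4° − 9·1.652 = 29.7; c'Δl = 1.65; W sinα = 11.4
Slice 5: Δl = 2.4/cos25.8° = 2.666 m; N'_5 = 33·cos25.8° − 2·2.666 = 24.4; c'Δl = 2.67; W sinα = 14.4
Σc'Δl = 9.6 kN/m; ΣN' = 160.7 kN/m; ΣW sinα = 18.4 kN/m
Resisting = 9.6 + 160.7·tan21.1° = 9.6 + 62.0 = 71.6 kN/m
FS = 71.6 / 18.4 = 3.894

FS = 3.89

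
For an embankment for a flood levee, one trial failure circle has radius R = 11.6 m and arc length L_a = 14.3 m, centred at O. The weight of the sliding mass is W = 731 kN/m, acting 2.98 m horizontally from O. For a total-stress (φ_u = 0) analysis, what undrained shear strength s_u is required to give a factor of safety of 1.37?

FS = s_u·L_a·R / (W·d), so s_u = FS·W·d / (L_a·R).
s_u = 1.37·731·2.98 / (14.30·11.6) = 2984.4 / 165.88 = 17.99 kPa

s_u = 18.0 kPa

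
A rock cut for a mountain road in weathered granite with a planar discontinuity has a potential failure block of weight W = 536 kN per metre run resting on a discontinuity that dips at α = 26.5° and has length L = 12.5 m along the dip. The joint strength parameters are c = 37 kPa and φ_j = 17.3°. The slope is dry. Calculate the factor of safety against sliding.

FS = 2.56

Resolving the block weight along and normal to the plane and applying the Mohr–Coulomb strength on the joint:
N' = W cosα = 536·cos26.5° = 479.7 kN/m
Driving force T = W sinα = 536·sin26.5° = 239.2 kN/m
Resisting force R = c·L + N'·tanφ_j = 37·12.5 + 479.7·tan17.3° = 462.5 + 149.4 = 611.9 kN/m
FS = R / T = 611.9 / 239.2 = 2.559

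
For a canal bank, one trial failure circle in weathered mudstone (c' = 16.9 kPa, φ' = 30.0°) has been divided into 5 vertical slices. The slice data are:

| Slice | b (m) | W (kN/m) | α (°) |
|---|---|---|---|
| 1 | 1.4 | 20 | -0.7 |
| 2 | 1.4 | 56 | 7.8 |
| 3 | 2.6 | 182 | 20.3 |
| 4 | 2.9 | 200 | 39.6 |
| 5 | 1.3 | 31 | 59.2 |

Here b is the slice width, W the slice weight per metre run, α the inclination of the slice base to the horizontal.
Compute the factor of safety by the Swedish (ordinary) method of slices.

FS = 1.96

Ordinary method of slices: FS = Σ[c'·Δl_i + (W_i cosα_i)·tanφ'] / Σ W_i sinα_i, with Δl_i = b_i / cosα_i.
Slice 1: Δl = 1.4/cos(-0.7°) = 1.400 m; N'_1 = 20·cos(-0.7°) = 20.0; c'Δl = 23.66; W sinα = -0.2
Slice 2: Δl = 1.4/cos7.8° = 1.413 m; N'_2 = 56·cos7.8° = 55.5; c'Δl = 23.88; W sinα = 7.6
Slice 3: Δl = 2.6/cos20.3° = 2.772 m; N'_3 = 182·cos20.3° = 170.7; c'Δl = 46.85; W sinα = 63.1
Slice 4: Δl = 2.9/cos39.6° = 3.764 m; N'_4 = 200·cos39.6° = 154.1; c'Δl = 63.61; W sinα = 127.5
Slice 5: Δl = 1.3/cos59.2° = 2.539 m; N'_5 = 31·cos59.2° = 15.9; c'Δl = 42.91; W sinα = 26.6
Σc'Δl = 200.9 kN/m; ΣN' = 416.2 kN/m; ΣW sinα = 224.6 kN/m
Resisting = 200.9 + 416.2·tan30.0° = 200.9 + 240.3 = 441.2 kN/m
FS = 441.2 / 224.6 = 1.964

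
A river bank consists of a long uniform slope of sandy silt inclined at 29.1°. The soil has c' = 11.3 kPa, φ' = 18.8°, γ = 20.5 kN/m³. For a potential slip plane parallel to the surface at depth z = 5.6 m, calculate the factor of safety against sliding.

FS = 0.84

For an infinite slope with a slip plane parallel to the surface (no pore pressure): FS = [c' + γz cos²β tanφ'] / [γz sinβ cosβ].
γz = 20.5·5.6 = 114.80 kN/m²
Numerator = 11.3 + 114.80·cos²29.1°·tan18.8° = 11.3 + 114.80·0.7635·0.3404 = 41.138 kPa
Denominator = 114.80·sin29.1°·cos29.1° = 114.80·0.4863·0.8738 = 48.784 kPa
FS = 41.138 / 48.784 = 0.843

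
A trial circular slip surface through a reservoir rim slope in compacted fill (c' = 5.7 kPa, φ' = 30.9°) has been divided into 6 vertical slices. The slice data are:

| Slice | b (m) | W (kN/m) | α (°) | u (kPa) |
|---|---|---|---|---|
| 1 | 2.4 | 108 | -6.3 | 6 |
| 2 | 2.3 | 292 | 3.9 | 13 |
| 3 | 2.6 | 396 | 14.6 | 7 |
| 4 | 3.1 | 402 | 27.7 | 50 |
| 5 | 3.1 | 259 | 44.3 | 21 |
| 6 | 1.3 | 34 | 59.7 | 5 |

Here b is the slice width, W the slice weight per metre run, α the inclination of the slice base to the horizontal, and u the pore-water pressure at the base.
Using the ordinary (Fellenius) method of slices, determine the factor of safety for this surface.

Ordinary method of slices: FS = Σ[c'·Δl_i + (W_i cosα_i − u_i·Δl_i)·tanφ'] / Σ W_i sinα_i, with Δl_i = b_i / cosα_i.
Slice 1: Δl = 2.4/cos(-6.3°) = 2.415 m; N'_1 = 108·cos(-6.3°) − 6·2.415 = 92.9; c'Δl = 13.76; W sinα = -11.9
Slice 2: Δl = 2.3/cos3.9° = 2.305 m; N'_2 = 292·cos3.9° − 13·2.305 = 261.4; c'Δl = 13.14; W sinα = 19.9
Slice 3: Δl = 2.6/cos14.6° = 2.687 m; N'_3 = 396·cos14.6° − 7·2.687 = 364.4; c'Δl = 15.31; W sinα = 99.8
Slice 4: Δl = 3.1/cos27.7° = 3.501 m; N'_4 = 402·cos27.7° − 50·3.501 = 180.9; c'Δl = 19.96; W sinα = 186.9
Slice 5: Δl = 3.1/cos44.3° = 4.331 m; N'_5 = 259·cos44.3° − 21·4.331 = 94.4; c'Δl = 24.69; W sinα = 180.9
Slice 6: Δl = 1.3/cos59.7° = 2.577 m; N'_6 = 34·cos59.7° − 5·2.577 = 4.3; c'Δl = 14.69; W sinα = 29.4
Σc'Δl = 101.6 kN/m; ΣN' = 998.2 kN/m; ΣW sinα = 504.9 kN/m
Resisting = 101.6 + 998.2·tan30.9° = 101.6 + 597.4 = 698.9 kN/m
FS = 698.9 / 504.9 = 1.384

FS = 1.38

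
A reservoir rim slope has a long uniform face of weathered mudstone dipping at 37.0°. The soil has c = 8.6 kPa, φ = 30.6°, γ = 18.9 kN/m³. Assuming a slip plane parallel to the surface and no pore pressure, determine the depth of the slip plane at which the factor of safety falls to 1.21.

z = 2.23 m

Setting FS = 1.21 in FS = [c + γz cos²β tanφ] / [γz sinβ cosβ] and solving for z:
z = c / [γ cosβ (FS·sinβ − cosβ·tanφ)]
  = 8.6 / [18.9·cos37.0°·(1.21·sin37.0° − cos37.0°·tan30.6°)]
  = 8.6 / [18.9·0.7986·(1.21·0.6018 − 0.7986·0.5914)]
  = 8.6 / 3.8624 = 2.227 m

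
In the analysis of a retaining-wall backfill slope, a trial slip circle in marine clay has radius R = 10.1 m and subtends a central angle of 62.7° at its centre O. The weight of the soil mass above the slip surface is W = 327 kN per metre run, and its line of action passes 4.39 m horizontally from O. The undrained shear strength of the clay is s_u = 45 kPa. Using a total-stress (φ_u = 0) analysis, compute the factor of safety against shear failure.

FS = 3.50

Taking moments about the centre O, the resisting moment is provided by the undrained shear strength acting along the arc:
Arc length L_a = R·θ = 10.1·(62.7°·π/180) = 10.1·1.0943 = 11.05 m
M_R = s_u·L_a·R = 45·11.05·10.1 = 5023.4 kN·m/m
M_D = W·d = 327·4.39 = 1435.5 kN·m/m
FS = M_R / M_D = 5023.4 / 1435.5 = 3.499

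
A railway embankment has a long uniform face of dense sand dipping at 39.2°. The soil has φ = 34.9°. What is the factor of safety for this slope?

For a dry cohesionless infinite slope the factor of safety is FS = tanφ / tanβ.
FS = tan34.9° / tan39.2° = 0.6976 / 0.8156 = 0.855

FS = 0.86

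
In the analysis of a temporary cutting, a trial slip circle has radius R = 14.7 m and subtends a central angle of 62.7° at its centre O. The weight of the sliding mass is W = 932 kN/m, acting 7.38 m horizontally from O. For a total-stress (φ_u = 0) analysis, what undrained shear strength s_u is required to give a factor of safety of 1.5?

FS = s_u·L_a·R / (W·d), so s_u = FS·W·d / (L_a·R).
Arc length L_a = R·θ = 14.7·(62.7°·π/180) = 14.7·1.0943 = 16.09 m
s_u = 1.5·932·7.38 / (16.09·14.7) = 10317.2 / 236.47 = 43.63 kPa

s_u = 43.6 kPa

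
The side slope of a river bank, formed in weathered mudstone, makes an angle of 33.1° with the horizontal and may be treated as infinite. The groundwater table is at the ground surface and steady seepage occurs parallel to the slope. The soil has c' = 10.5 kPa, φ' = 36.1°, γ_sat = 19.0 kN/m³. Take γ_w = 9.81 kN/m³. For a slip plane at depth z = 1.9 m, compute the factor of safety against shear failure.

With seepage parallel to the slope and the water table at the surface, the effective normal stress on the slip plane uses the buoyant unit weight γ' = γ_sat − γ_w while the driving shear stress uses γ_sat:
FS = [c' + γ' z cos²β tanφ'] / [γ_sat z sinβ cosβ]
γ' = 19.0 − 9.81 = 9.19 kN/m³
Numerator = 10.5 + 9.19·1.9·cos²33.1°·tan36.1° = 10.5 + 9.19·1.9·0.7018·0.7292 = 19.436 kPa
Denominator = 19.0·1.9·sin33.1°·cos33.1° = 19.0·1.9·0.5461·0.8377 = 16.515 kPa
FS = 19.436 / 16.515 = 1.177

FS = 1.18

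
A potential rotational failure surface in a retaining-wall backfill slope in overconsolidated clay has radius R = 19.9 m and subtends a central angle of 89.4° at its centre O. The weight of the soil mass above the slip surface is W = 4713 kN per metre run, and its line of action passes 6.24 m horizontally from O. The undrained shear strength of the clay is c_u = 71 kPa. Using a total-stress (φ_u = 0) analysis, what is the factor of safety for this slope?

Taking moments about the centre O, the resisting moment is provided by the undrained shear strength acting along the arc:
Arc length L_a = R·θ = 19.9·(89.4°·π/180) = 19.9·1.5603 = 31.05 m
M_R = c_u·L_a·R = 71·31.05·19.9 = 43871.2 kN·m/m
M_D = W·d = 4713·6.24 = 29409.1 kN·m/m
FS = M_R / M_D = 43871.2 / 29409.1 = 1.492

FS = 1.49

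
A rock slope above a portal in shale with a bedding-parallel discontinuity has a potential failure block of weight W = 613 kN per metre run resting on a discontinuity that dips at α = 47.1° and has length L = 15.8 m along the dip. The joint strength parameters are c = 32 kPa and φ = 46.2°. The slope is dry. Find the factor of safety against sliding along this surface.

FS = 2.09

Resolving the block weight along and normal to the plane and applying the Mohr–Coulomb strength on the joint:
N' = W cosα = 613·cos47.1° = 417.3 kN/m
Driving force T = W sinα = 613·sin47.1° = 449.0 kN/m
Resisting force R = c·L + N'·tanφ = 32·15.8 + 417.3·tan46.2° = 505.6 + 435.1 = 940.7 kN/m
FS = R / T = 940.7 / 449.0 = 2.095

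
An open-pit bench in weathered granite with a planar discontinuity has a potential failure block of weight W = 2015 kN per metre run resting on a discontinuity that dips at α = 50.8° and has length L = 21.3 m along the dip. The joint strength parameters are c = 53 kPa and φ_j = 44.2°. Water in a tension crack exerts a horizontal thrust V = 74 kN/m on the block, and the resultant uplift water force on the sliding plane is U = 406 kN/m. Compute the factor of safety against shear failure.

Resolving the block weight along and normal to the plane and applying the Mohr–Coulomb strength on the joint:
N' = W cosα − U − V sinα = 2015·cos50.8° − 406 − 74·sin50.8° = 810.2 kN/m
Driving force T = W sinα + V cosα = 2015·sin50.8° + 74·cos50.8° = 1608.3 kN/m
Resisting force R = c·L + N'·tanφ_j = 53·21.3 + 810.2·tan44.2° = 1128.9 + 787.9 = 1916.8 kN/m
FS = R / T = 1916.8 / 1608.3 = 1.192

FS = 1.19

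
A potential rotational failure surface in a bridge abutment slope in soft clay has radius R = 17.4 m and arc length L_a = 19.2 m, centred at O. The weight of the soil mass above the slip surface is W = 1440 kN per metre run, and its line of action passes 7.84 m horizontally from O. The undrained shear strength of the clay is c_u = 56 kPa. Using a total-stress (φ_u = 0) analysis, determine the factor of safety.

FS = 1.66

Taking moments about the centre O, the resisting moment is provided by the undrained shear strength acting along the arc:
M_R = c_u·L_a·R = 56·19.20·17.4 = 18708.5 kN·m/m
M_D = W·d = 1440·7.84 = 11289.6 kN·m/m
FS = M_R / M_D = 18708.5 / 11289.6 = 1.657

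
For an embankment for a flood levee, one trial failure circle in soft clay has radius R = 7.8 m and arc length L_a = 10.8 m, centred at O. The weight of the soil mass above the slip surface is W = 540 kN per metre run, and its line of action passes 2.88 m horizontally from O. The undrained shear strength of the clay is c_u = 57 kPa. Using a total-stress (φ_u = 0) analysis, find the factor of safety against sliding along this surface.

FS = 3.09

Taking moments about the centre O, the resisting moment is provided by the undrained shear strength acting along the arc:
M_R = c_u·L_a·R = 57·10.80·7.8 = 4801.7 kN·m/m
M_D = W·d = 540·2.88 = 1555.2 kN·m/m
FS = M_R / M_D = 4801.7 / 1555.2 = 3.087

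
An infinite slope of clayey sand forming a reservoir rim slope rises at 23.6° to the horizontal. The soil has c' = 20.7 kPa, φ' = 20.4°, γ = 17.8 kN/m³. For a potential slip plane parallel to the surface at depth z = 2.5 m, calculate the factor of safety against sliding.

For an infinite slope with a slip plane parallel to the surface (no pore pressure): FS = [c' + γz cos²β tanφ'] / [γz sinβ cosβ].
γz = 17.8·2.5 = 44.50 kN/m²
Numerator = 20.7 + 44.50·cos²23.6°·tan20.4° = 20.7 + 44.50·0.8397·0.3719 = 34.597 kPa
Denominator = 44.50·sin23.6°·cos23.6° = 44.50·0.4003·0.9164 = 16.325 kPa
FS = 34.597 / 16.325 = 2.119

FS = 2.12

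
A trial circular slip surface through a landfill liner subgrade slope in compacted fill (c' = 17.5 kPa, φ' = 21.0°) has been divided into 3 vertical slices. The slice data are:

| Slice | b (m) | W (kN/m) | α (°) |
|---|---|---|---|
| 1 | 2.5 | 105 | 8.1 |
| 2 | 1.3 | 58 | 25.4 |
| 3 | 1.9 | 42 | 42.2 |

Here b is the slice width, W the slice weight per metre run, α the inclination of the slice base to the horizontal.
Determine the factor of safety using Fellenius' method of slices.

Ordinary method of slices: FS = Σ[c'·Δl_i + (W_i cosα_i)·tanφ'] / Σ W_i sinα_i, with Δl_i = b_i / cosα_i.
Slice 1: Δl = 2.5/cos8.1° = 2.525 m; N'_1 = 105·cos8.1° = 104.0; c'Δl = 44.19; W sinα = 14.8
Slice 2: Δl = 1.3/cos25.4° = 1.439 m; N'_2 = 58·cos25.4° = 52.4; c'Δl = 25.18; W sinα = 24.9
Slice 3: Δl = 1.9/cos42.2° = 2.565 m; N'_3 = 42·cos42.2° = 31.1; c'Δl = 44.88; W sinα = 28.2
Σc'Δl = 114.3 kN/m; ΣN' = 187.5 kN/m; ΣW sinα = 67.9 kN/m
Resisting = 114.3 + 187.5·tan21.0° = 114.3 + 72.0 = 186.2 kN/m
FS = 186.2 / 67.9 = 2.743

FS = 2.74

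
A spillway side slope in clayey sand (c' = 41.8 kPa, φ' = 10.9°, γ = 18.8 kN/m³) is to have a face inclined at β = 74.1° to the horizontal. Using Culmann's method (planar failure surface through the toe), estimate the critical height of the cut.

H_c = 15.30 m

Culmann's analysis gives the critical failure plane at α_cr = (β + φ')/2 = (74.1 + 10.9)/2 = 42.5°, and the critical height
H_c = (4c'/γ) · sinβ cosφ' / [1 − cos(β − φ')]
    = (4·41.8/18.8) · sin74.1°·cos10.9° / [1 − cos(63.2°)]
    = 8.894 · 0.9617·0.9820 / [1 − 0.4509]
    = 8.894 · 0.9444 / 0.5491
    = 15.30 m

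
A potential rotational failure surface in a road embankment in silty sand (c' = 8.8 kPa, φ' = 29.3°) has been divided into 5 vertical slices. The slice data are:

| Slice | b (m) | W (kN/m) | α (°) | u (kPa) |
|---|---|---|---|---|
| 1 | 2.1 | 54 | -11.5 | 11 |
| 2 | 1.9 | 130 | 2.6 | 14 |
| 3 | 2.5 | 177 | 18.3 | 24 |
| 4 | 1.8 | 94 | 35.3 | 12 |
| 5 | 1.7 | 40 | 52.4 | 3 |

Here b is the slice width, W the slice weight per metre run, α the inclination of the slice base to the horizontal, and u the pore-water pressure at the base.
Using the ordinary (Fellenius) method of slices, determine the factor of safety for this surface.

FS = 2.00

Ordinary method of slices: FS = Σ[c'·Δl_i + (W_i cosα_i − u_i·Δl_i)·tanφ'] / Σ W_i sinα_i, with Δl_i = b_i / cosα_i.
Slice 1: Δl = 2.1/cos(-11.5°) = 2.143 m; N'_1 = 54·cos(-11.5°) − 11·2.143 = 29.3; c'Δl = 18.86; W sinα = -10.8
Slice 2: Δl = 1.9/cos2.6° = 1.902 m; N'_2 = 130·cos2.6° − 14·1.902 = 103.2; c'Δl = 16.74; W sinα = 5.9
Slice 3: Δl = 2.5/cos18.3° = 2.633 m; N'_3 = 177·cos18.3° − 24·2.633 = 104.9; c'Δl = 23.17; W sinα = 55.6
Slice 4: Δl = 1.8/cos35.3° = 2.206 m; N'_4 = 94·cos35.3° − 12·2.206 = 50.3; c'Δl = 19.41; W sinα = 54.3
Slice 5: Δl = 1.7/cos52.4° = 2.786 m; N'_5 = 40·cos52.4° − 3·2.786 = 16.0; c'Δl = 24.52; W sinα = 31.7
Σc'Δl = 102.7 kN/m; ΣN' = 303.7 kN/m; ΣW sinα = 136.7 kN/m
Resisting = 102.7 + 303.7·tan29.3° = 102.7 + 170.4 = 273.1 kN/m
FS = 273.1 / 136.7 = 1.998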